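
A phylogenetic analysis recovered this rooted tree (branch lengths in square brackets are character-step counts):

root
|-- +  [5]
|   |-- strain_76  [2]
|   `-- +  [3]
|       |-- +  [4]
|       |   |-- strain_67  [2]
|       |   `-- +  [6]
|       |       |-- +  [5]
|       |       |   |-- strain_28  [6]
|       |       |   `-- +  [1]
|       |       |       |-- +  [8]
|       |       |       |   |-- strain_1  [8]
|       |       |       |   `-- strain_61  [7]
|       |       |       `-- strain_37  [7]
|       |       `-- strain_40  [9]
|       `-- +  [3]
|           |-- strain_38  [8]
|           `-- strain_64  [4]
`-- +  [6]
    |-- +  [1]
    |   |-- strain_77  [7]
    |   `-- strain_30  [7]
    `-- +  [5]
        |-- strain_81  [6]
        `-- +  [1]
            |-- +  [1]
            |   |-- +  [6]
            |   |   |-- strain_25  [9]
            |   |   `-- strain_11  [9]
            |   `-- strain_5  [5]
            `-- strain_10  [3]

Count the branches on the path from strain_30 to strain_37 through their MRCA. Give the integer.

The MRCA of strain_30 and strain_37 is the root of the tree.
From strain_30 up to that node: 3 branches. From strain_37 up to the same node: 7 branches. Total: 3 + 7 = 10.

10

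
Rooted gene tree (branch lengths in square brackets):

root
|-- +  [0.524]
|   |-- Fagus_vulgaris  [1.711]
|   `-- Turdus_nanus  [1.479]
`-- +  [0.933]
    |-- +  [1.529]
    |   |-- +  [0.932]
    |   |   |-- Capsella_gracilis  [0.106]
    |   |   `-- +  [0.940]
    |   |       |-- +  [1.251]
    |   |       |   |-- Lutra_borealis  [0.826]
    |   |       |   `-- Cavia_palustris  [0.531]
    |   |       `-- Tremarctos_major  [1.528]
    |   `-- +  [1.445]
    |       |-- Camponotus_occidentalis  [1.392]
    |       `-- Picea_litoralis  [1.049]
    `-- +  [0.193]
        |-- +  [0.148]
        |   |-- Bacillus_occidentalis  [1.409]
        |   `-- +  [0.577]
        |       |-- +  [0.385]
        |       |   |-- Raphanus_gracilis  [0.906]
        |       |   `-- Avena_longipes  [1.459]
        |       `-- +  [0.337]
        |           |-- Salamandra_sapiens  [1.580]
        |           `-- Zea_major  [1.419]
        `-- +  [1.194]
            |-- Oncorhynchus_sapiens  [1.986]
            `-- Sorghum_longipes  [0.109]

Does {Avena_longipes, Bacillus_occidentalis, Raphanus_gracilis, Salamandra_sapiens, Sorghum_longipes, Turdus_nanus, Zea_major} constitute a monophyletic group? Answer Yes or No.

The MRCA of the listed taxa is the root, so the smallest clade containing them is the whole tree.
That clade also contains Camponotus_occidentalis, Capsella_gracilis, Cavia_palustris, Fagus_vulgaris, Lutra_borealis, Oncorhynchus_sapiens, Picea_litoralis, Tremarctos_major, which are not in the proposed group, so the group is not monophyletic.

No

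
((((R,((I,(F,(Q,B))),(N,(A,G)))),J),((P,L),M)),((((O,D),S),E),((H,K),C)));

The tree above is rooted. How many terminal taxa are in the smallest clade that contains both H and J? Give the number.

The MRCA of H and J is the root, so the clade is the entire tree.
That clade contains 19 terminal taxa: A, B, C, D, E, F, G, H, I, J, K, L, M, N, O, P, Q, R, S.

19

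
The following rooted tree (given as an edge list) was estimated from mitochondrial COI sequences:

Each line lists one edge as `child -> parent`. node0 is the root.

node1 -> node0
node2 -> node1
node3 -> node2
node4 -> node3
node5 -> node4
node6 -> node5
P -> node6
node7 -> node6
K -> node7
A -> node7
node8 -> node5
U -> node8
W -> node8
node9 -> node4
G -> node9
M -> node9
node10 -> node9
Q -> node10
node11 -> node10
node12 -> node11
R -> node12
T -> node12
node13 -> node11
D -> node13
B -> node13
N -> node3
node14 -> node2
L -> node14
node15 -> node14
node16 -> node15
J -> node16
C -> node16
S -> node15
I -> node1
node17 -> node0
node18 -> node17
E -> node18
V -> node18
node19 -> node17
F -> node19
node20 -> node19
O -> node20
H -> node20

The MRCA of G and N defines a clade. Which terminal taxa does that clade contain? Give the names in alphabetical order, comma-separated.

Tracing G: it sits inside (G,M,(Q,((R,T),(D,B)))).
Tracing N: it sits inside ((((P,(K,A)),(U,W)),(G,M,(Q,((R,T),(D,B))))),N).
The smallest clade enclosing both is ((((P,(K,A)),(U,W)),(G,M,(Q,((R,T),(D,B))))),N); the answer is its 13 terminal taxa in alphabetical order.

A, B, D, G, K, M, N, P, Q, R, T, U, W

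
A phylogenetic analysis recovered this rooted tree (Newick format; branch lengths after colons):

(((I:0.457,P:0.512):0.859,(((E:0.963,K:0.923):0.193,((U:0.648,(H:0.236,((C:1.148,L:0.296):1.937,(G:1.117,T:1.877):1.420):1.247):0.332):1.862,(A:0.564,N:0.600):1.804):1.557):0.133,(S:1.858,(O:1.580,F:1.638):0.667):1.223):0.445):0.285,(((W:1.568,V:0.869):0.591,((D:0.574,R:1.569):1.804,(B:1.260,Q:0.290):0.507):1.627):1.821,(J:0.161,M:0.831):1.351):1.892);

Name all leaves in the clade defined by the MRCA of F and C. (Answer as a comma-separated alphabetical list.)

Tracing F: it sits inside (O,F).
Tracing C: it sits inside (C,L).
The smallest clade enclosing both is (((E,K),((U,(H,((C,L),(G,T)))),(A,N))),(S,(O,F))); the answer is its 13 terminal taxa in alphabetical order.

A, C, E, F, G, H, K, L, N, O, S, T, U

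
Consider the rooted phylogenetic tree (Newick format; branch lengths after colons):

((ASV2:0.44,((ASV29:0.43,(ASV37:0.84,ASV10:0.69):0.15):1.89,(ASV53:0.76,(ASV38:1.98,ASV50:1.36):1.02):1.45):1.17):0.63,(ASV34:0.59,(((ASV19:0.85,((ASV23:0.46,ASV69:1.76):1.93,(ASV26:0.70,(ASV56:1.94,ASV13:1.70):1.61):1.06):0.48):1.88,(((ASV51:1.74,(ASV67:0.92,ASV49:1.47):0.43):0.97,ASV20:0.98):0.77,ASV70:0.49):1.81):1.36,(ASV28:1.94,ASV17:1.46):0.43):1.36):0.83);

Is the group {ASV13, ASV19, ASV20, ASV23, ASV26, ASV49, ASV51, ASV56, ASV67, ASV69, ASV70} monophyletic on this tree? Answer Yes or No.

Yes

The most recent common ancestor of these taxa subtends ((ASV19,((ASV23,ASV69),(ASV26,(ASV56,ASV13)))),(((ASV51,(ASV67,ASV49)),ASV20),ASV70)).
That clade has exactly 11 tips — every listed taxon and nothing else — so the group is monophyletic.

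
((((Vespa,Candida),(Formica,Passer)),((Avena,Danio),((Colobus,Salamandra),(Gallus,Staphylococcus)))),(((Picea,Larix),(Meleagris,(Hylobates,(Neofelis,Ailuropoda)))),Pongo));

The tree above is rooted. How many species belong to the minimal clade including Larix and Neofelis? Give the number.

6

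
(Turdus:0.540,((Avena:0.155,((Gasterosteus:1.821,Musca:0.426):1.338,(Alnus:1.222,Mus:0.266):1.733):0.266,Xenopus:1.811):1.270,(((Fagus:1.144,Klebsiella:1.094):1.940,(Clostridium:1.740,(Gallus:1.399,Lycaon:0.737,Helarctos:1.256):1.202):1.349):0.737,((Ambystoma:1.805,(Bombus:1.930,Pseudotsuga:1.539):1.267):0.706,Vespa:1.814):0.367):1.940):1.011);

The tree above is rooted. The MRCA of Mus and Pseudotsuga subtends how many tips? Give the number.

The MRCA of Mus and Pseudotsuga is the node subtending ((Avena,((Gasterosteus,Musca),(Alnus,Mus)),Xenopus),(((Fagus,Klebsiella),(Clostridium,(Gallus,Lycaon,Helarctos))),((Ambystoma,(Bombus,Pseudotsuga)),Vespa))).
That clade contains 16 terminal taxa: Alnus, Ambystoma, Avena, Bombus, Clostridium, Fagus, Gallus, Gasterosteus, Helarctos, Klebsiella, Lycaon, Mus, Musca, Pseudotsuga, Vespa, Xenopus.

16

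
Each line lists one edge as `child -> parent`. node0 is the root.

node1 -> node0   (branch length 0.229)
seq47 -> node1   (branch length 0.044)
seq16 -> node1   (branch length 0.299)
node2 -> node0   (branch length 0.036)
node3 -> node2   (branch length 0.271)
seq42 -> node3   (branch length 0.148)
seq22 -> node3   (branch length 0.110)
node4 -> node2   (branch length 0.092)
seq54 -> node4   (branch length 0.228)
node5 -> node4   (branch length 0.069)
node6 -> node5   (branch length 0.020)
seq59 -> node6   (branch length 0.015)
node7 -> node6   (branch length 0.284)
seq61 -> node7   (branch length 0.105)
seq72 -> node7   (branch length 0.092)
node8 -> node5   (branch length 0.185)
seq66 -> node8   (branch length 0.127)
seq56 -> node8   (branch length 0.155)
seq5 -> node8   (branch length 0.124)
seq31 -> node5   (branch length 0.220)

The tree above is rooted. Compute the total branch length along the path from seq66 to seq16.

1.037

The path runs seq66 → … → MRCA → … → seq16; the MRCA is the root of the tree.
Branch lengths along that path: 0.127 + 0.185 + 0.069 + 0.092 + 0.036 + 0.229 + 0.299 = 1.037.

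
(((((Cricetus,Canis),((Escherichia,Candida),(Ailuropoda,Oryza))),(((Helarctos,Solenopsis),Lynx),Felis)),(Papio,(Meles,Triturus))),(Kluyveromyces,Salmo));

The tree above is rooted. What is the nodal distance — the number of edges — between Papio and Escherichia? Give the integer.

7

The MRCA of Papio and Escherichia is the node subtending ((((Cricetus,Canis),((Escherichia,Candida),(Ailuropoda,Oryza))),(((Helarctos,Solenopsis),Lynx),Felis)),(Papio,(Meles,Triturus))).
From Papio up to that node: 2 branches. From Escherichia up to the same node: 5 branches. Total: 2 + 5 = 7.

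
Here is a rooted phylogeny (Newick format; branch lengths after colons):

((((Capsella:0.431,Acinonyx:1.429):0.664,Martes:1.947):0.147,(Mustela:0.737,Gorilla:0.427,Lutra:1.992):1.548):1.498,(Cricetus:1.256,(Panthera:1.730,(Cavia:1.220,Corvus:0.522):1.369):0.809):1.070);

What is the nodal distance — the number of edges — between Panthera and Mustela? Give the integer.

The MRCA of Panthera and Mustela is the root of the tree.
From Panthera up to that node: 3 branches. From Mustela up to the same node: 3 branches. Total: 3 + 3 = 6.

6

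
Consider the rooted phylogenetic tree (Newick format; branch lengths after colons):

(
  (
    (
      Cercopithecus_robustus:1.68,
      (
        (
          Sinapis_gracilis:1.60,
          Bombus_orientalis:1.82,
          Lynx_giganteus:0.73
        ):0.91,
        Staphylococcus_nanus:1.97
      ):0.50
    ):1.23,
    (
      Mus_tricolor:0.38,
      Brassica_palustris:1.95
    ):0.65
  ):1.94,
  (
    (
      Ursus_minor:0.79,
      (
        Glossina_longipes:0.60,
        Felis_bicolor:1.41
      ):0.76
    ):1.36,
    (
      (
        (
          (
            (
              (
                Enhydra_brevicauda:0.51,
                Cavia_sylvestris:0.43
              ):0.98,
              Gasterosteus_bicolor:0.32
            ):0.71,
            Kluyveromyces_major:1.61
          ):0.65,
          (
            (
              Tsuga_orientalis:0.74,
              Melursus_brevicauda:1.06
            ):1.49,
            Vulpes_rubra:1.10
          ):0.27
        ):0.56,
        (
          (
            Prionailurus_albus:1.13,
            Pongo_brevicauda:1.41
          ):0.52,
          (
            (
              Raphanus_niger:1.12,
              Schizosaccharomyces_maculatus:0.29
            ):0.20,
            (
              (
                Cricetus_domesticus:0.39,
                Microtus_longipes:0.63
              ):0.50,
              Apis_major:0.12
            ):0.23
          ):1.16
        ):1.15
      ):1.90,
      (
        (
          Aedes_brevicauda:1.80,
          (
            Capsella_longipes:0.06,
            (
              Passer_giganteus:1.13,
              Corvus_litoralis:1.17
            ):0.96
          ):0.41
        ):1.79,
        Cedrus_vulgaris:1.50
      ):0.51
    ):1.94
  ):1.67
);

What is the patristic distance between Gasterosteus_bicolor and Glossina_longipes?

The path runs Gasterosteus_bicolor → … → MRCA → … → Glossina_longipes; the MRCA is the node subtending ((Ursus_minor,(Glossina_longipes,Felis_bicolor)),((((((Enhydra_brevicauda,Cavia_sylvestris),Gasterosteus_bicolor),Kluyveromyces_major),((Tsuga_orientalis,Melursus_brevicauda),Vulpes_rubra)),((Prionailurus_albus,Pongo_brevicauda),((Raphanus_niger,Schizosaccharomyces_maculatus),((Cricetus_domesticus,Microtus_longipes),Apis_major)))),((Aedes_brevicauda,(Capsella_longipes,(Passer_giganteus,Corvus_litoralis))),Cedrus_vulgaris))).
Branch lengths along that path: 0.32 + 0.71 + 0.65 + 0.56 + 1.90 + 1.94 + 1.36 + 0.76 + 0.60 = 8.80.

8.80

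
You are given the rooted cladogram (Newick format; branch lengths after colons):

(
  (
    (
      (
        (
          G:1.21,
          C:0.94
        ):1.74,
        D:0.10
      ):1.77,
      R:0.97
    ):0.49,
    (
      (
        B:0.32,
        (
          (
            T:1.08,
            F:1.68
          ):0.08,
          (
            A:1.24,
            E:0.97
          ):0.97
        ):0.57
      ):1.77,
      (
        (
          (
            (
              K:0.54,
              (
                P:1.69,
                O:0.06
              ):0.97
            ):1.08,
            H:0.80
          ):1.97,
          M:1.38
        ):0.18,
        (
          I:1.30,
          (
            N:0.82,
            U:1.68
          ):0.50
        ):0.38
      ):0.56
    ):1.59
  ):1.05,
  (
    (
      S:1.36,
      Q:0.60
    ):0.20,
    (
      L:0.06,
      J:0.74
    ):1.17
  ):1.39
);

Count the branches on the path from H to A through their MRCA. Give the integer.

The MRCA of H and A is the node subtending ((B,((T,F),(A,E))),((((K,(P,O)),H),M),(I,(N,U)))).
From H up to that node: 4 branches. From A up to the same node: 4 branches. Total: 4 + 4 = 8.

8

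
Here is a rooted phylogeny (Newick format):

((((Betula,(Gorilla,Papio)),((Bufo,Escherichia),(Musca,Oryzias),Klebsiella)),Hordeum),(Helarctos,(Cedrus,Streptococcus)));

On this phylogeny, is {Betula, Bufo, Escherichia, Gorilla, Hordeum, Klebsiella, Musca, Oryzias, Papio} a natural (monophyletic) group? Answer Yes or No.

Yes

The most recent common ancestor of these taxa subtends (((Betula,(Gorilla,Papio)),((Bufo,Escherichia),(Musca,Oryzias),Klebsiella)),Hordeum).
That clade has exactly 9 tips — every listed taxon and nothing else — so the group is monophyletic.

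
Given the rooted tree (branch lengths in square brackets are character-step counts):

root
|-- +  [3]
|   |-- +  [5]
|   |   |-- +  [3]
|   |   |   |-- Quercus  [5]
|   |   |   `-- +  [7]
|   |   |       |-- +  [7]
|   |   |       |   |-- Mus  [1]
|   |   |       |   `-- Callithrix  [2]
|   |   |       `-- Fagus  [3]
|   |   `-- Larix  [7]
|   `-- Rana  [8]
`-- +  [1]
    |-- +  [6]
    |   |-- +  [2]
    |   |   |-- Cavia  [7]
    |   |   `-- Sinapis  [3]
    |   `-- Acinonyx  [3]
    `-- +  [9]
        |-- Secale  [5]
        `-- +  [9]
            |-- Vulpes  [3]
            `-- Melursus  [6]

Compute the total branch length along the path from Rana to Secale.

26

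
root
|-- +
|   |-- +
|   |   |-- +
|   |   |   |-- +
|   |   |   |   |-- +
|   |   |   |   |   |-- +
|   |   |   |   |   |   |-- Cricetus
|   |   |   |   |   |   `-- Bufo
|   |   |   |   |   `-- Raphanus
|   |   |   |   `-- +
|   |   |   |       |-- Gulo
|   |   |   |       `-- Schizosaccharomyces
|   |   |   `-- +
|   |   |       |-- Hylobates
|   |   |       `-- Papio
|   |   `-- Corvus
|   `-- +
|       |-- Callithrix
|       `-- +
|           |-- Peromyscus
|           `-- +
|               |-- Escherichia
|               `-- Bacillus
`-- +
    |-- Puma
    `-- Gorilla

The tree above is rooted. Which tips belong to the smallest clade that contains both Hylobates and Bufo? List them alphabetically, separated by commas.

Tracing Hylobates: it sits inside (Hylobates,Papio).
Tracing Bufo: it sits inside (Cricetus,Bufo).
The smallest clade enclosing both is ((((Cricetus,Bufo),Raphanus),(Gulo,Schizosaccharomyces)),(Hylobates,Papio)); the answer is its 7 terminal taxa in alphabetical order.

Bufo, Cricetus, Gulo, Hylobates, Papio, Raphanus, Schizosaccharomyces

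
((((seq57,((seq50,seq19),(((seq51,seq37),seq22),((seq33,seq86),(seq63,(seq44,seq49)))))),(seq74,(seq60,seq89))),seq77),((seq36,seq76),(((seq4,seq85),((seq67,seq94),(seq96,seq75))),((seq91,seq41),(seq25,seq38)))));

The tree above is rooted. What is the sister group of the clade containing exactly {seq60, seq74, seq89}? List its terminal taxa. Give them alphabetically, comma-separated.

seq19, seq22, seq33, seq37, seq44, seq49, seq50, seq51, seq57, seq63, seq86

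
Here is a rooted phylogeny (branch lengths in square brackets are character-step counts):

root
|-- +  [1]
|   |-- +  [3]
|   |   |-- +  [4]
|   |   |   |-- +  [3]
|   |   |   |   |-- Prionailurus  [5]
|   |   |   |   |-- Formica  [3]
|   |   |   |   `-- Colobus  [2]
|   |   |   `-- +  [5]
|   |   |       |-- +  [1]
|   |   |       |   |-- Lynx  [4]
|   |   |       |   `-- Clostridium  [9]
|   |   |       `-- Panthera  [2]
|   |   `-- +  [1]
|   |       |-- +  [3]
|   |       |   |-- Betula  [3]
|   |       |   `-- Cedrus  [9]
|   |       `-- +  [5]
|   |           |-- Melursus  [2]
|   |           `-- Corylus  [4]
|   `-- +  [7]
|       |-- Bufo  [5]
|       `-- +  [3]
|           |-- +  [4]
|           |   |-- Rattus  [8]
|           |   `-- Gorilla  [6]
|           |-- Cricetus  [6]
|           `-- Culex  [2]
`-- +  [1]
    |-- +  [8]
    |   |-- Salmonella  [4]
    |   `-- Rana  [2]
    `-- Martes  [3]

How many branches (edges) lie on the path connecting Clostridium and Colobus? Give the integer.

The MRCA of Clostridium and Colobus is the node subtending ((Prionailurus,Formica,Colobus),((Lynx,Clostridium),Panthera)).
From Clostridium up to that node: 3 branches. From Colobus up to the same node: 2 branches. Total: 3 + 2 = 5.

5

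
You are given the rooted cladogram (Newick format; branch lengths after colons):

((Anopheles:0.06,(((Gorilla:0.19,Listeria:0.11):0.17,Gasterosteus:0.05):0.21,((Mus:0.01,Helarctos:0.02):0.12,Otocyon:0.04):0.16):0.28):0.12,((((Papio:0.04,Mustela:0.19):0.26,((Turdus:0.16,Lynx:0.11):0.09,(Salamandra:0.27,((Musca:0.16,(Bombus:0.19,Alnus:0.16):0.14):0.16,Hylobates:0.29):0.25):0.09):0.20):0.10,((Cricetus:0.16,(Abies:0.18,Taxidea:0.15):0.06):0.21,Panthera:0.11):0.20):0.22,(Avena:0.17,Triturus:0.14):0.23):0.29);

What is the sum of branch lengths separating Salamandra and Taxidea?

1.28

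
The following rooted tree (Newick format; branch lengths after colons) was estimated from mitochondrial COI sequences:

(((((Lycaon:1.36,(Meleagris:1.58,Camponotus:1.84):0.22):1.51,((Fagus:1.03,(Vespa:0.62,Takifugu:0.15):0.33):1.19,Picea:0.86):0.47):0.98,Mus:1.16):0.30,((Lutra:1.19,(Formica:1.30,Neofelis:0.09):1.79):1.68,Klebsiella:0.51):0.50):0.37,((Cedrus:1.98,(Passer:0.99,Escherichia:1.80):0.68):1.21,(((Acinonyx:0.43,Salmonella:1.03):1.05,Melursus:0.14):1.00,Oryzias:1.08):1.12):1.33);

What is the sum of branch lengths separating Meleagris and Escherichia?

9.98

The path runs Meleagris → … → MRCA → … → Escherichia; the MRCA is the root of the tree.
Branch lengths along that path: 1.58 + 0.22 + 1.51 + 0.98 + 0.30 + 0.37 + 1.33 + 1.21 + 0.68 + 1.80 = 9.98.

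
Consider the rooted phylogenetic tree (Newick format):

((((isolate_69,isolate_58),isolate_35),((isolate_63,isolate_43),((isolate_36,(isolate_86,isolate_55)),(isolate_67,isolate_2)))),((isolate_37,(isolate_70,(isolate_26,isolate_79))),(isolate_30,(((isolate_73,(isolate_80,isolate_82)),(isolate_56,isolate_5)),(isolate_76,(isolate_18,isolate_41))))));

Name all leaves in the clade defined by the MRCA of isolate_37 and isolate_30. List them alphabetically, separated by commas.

isolate_18, isolate_26, isolate_30, isolate_37, isolate_41, isolate_5, isolate_56, isolate_70, isolate_73, isolate_76, isolate_79, isolate_80, isolate_82

Tracing isolate_37: it sits inside (isolate_37,(isolate_70,(isolate_26,isolate_79))).
Tracing isolate_30: it sits inside (isolate_30,(((isolate_73,(isolate_80,isolate_82)),(isolate_56,isolate_5)),(isolate_76,(isolate_18,isolate_41)))).
The smallest clade enclosing both is ((isolate_37,(isolate_70,(isolate_26,isolate_79))),(isolate_30,(((isolate_73,(isolate_80,isolate_82)),(isolate_56,isolate_5)),(isolate_76,(isolate_18,isolate_41))))); the answer is its 13 terminal taxa in alphabetical order.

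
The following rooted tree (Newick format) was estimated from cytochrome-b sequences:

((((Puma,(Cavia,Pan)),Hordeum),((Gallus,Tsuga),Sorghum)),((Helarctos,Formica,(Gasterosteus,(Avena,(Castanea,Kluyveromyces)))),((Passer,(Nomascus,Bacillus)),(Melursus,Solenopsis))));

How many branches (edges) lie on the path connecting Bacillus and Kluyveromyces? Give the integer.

9

The MRCA of Bacillus and Kluyveromyces is the node subtending ((Helarctos,Formica,(Gasterosteus,(Avena,(Castanea,Kluyveromyces)))),((Passer,(Nomascus,Bacillus)),(Melursus,Solenopsis))).
From Bacillus up to that node: 4 branches. From Kluyveromyces up to the same node: 5 branches. Total: 4 + 5 = 9.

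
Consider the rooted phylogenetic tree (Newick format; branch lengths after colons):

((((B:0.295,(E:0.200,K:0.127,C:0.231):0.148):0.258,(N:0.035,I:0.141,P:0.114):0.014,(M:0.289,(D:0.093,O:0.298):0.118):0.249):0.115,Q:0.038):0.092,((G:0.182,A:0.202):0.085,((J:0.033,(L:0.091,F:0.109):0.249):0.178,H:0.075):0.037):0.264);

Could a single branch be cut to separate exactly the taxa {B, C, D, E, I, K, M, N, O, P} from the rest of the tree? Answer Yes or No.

Yes

The most recent common ancestor of these taxa subtends ((B,(E,K,C)),(N,I,P),(M,(D,O))).
That clade has exactly 10 tips — every listed taxon and nothing else — so the group is monophyletic.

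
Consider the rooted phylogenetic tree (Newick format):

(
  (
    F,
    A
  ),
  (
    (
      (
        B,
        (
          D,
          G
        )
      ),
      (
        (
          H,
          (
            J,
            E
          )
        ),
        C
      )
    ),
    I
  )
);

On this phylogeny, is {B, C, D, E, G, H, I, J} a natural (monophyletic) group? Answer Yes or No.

The most recent common ancestor of these taxa subtends (((B,(D,G)),((H,(J,E)),C)),I).
That clade has exactly 8 tips — every listed taxon and nothing else — so the group is monophyletic.

Yes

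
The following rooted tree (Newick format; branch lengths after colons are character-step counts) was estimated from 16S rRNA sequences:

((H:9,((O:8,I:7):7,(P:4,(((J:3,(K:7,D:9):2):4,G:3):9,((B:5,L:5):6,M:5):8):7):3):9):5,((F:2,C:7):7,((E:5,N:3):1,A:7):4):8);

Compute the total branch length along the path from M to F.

The path runs M → … → MRCA → … → F; the MRCA is the root of the tree.
Branch lengths along that path: 5 + 8 + 7 + 3 + 9 + 5 + 8 + 7 + 2 = 54.

54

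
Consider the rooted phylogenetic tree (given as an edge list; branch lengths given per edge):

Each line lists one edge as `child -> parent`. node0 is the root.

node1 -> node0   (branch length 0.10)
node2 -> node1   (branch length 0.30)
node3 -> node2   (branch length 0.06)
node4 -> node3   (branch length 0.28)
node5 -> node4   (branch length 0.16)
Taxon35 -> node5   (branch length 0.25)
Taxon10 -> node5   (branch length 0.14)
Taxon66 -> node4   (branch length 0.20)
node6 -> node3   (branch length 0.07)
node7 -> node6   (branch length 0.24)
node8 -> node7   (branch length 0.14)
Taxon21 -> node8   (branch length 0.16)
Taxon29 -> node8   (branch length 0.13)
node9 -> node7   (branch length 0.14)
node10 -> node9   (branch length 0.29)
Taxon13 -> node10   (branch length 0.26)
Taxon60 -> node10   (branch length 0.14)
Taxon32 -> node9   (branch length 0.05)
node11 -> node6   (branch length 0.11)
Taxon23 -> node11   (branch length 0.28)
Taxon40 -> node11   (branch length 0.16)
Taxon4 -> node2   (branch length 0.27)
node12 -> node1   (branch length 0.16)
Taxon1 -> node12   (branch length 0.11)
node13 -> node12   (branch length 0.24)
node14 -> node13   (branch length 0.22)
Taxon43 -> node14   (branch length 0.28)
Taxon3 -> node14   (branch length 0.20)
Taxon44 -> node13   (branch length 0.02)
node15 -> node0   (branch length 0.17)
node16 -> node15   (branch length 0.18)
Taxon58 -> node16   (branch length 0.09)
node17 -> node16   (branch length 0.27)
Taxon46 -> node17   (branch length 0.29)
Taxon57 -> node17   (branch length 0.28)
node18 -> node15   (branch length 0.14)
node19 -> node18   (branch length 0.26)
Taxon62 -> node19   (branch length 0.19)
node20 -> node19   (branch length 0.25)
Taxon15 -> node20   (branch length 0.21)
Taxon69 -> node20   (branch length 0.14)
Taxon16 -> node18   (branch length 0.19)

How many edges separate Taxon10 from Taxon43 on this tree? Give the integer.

9

The MRCA of Taxon10 and Taxon43 is the node subtending (((((Taxon35,Taxon10),Taxon66),(((Taxon21,Taxon29),((Taxon13,Taxon60),Taxon32)),(Taxon23,Taxon40))),Taxon4),(Taxon1,((Taxon43,Taxon3),Taxon44))).
From Taxon10 up to that node: 5 branches. From Taxon43 up to the same node: 4 branches. Total: 5 + 4 = 9.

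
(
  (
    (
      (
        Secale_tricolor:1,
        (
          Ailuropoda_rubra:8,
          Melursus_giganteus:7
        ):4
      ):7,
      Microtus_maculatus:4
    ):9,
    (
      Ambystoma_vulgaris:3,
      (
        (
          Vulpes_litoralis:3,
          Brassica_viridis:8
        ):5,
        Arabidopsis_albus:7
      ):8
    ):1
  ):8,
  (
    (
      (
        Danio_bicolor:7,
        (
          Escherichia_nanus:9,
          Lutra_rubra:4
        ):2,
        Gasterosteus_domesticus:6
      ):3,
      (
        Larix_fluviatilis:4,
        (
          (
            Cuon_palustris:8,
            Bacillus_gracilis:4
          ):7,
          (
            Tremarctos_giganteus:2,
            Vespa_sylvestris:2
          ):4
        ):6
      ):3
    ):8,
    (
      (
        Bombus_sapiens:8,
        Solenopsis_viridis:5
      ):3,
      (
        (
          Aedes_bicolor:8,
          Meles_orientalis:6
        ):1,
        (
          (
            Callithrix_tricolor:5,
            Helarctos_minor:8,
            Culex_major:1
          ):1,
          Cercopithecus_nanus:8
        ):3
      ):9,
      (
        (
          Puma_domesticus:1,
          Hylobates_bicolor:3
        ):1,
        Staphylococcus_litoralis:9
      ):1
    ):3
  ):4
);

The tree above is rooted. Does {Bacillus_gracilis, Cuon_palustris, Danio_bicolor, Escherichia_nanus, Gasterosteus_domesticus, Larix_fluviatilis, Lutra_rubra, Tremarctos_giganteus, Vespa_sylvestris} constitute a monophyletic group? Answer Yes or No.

The most recent common ancestor of these taxa subtends ((Danio_bicolor,(Escherichia_nanus,Lutra_rubra),Gasterosteus_domesticus),(Larix_fluviatilis,((Cuon_palustris,Bacillus_gracilis),(Tremarctos_giganteus,Vespa_sylvestris)))).
That clade has exactly 9 tips — every listed taxon and nothing else — so the group is monophyletic.

Yes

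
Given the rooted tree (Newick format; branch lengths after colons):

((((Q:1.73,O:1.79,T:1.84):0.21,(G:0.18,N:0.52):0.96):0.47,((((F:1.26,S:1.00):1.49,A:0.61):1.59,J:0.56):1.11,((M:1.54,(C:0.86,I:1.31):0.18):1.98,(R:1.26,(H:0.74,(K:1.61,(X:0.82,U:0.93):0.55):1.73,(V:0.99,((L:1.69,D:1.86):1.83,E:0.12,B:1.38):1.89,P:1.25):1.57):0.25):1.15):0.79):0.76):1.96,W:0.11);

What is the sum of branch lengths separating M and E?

The path runs M → … → MRCA → … → E; the MRCA is the node subtending ((M,(C,I)),(R,(H,(K,(X,U)),(V,((L,D),E,B),P)))).
Branch lengths along that path: 1.54 + 1.98 + 1.15 + 0.25 + 1.57 + 1.89 + 0.12 = 8.50.

8.50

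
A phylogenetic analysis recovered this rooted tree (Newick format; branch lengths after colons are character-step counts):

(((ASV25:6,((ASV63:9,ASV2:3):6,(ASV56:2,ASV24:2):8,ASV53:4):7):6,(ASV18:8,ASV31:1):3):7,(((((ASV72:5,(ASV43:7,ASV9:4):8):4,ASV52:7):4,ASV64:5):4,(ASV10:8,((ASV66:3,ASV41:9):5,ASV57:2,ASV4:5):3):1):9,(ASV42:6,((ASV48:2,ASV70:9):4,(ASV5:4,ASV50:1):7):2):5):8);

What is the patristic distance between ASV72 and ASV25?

The path runs ASV72 → … → MRCA → … → ASV25; the MRCA is the root of the tree.
Branch lengths along that path: 5 + 4 + 4 + 4 + 9 + 8 + 7 + 6 + 6 = 53.

53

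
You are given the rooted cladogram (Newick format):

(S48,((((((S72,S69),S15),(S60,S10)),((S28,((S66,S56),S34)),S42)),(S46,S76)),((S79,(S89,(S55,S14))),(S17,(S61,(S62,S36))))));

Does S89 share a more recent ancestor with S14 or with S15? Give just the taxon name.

S14

The MRCA of S89 and S14 subtends (S89,(S55,S14)) (3 taxa).
The MRCA of S89 and S15 subtends ((((((S72,S69),S15),(S60,S10)),((S28,((S66,S56),S34)),S42)),(S46,S76)),((S79,(S89,(S55,S14))),(S17,(S61,(S62,S36))))) (20 taxa).
The first is nested inside the second, so S89 shares a more recent common ancestor with S14.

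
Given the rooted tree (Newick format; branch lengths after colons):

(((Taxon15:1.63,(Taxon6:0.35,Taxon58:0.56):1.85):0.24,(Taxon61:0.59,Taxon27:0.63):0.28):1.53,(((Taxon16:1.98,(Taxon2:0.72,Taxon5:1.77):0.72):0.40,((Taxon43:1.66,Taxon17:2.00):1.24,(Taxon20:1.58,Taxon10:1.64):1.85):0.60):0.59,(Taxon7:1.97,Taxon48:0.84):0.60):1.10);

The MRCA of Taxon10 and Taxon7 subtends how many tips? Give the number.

The MRCA of Taxon10 and Taxon7 is the node subtending (((Taxon16,(Taxon2,Taxon5)),((Taxon43,Taxon17),(Taxon20,Taxon10))),(Taxon7,Taxon48)).
That clade contains 9 terminal taxa: Taxon10, Taxon16, Taxon17, Taxon2, Taxon20, Taxon43, Taxon48, Taxon5, Taxon7.

9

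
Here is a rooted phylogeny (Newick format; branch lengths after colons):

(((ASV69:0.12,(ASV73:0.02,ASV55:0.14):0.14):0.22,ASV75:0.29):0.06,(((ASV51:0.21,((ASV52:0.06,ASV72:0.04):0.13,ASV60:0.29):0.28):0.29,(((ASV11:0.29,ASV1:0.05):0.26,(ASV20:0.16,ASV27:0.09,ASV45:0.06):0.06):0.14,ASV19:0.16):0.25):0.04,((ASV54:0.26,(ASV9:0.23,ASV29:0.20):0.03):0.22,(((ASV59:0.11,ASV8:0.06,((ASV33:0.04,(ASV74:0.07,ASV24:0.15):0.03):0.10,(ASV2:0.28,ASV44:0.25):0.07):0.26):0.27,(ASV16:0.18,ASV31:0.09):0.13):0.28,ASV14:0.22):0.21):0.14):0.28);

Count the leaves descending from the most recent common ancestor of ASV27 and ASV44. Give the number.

The MRCA of ASV27 and ASV44 is the node subtending (((ASV51,((ASV52,ASV72),ASV60)),(((ASV11,ASV1),(ASV20,ASV27,ASV45)),ASV19)),((ASV54,(ASV9,ASV29)),(((ASV59,ASV8,((ASV33,(ASV74,ASV24)),(ASV2,ASV44))),(ASV16,ASV31)),ASV14))).
That clade contains 23 terminal taxa: ASV1, ASV11, ASV14, ASV16, ASV19, ASV2, ASV20, ASV24, ASV27, ASV29, ASV31, ASV33, ASV44, ASV45, ASV51, ASV52, ASV54, ASV59, ASV60, ASV72, ASV74, ASV8, ASV9.

23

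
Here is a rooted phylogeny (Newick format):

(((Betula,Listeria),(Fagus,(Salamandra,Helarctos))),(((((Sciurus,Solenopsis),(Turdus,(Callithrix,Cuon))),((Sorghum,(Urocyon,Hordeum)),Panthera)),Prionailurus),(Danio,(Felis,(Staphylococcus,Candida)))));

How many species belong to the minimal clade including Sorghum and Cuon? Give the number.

The MRCA of Sorghum and Cuon is the node subtending (((Sciurus,Solenopsis),(Turdus,(Callithrix,Cuon))),((Sorghum,(Urocyon,Hordeum)),Panthera)).
That clade contains 9 terminal taxa: Callithrix, Cuon, Hordeum, Panthera, Sciurus, Solenopsis, Sorghum, Turdus, Urocyon.

9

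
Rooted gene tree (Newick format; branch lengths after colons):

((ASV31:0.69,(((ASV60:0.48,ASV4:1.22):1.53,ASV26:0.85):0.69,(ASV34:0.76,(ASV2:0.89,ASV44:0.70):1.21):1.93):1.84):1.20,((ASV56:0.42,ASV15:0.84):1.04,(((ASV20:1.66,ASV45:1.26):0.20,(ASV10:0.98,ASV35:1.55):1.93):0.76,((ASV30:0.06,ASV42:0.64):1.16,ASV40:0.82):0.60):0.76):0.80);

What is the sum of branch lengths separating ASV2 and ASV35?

12.87

The path runs ASV2 → … → MRCA → … → ASV35; the MRCA is the root of the tree.
Branch lengths along that path: 0.89 + 1.21 + 1.93 + 1.84 + 1.20 + 0.80 + 0.76 + 0.76 + 1.93 + 1.55 = 12.87.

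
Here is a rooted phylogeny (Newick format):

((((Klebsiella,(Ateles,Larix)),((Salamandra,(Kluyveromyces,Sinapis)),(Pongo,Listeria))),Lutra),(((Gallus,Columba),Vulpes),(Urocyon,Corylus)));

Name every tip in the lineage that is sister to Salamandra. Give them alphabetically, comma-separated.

Salamandra attaches to the tree at the node subtending (Salamandra,(Kluyveromyces,Sinapis)).
The other lineage descending from that same node — the sister group — is (Kluyveromyces,Sinapis); its 2 tips in alphabetical order are the answer.

Kluyveromyces, Sinapis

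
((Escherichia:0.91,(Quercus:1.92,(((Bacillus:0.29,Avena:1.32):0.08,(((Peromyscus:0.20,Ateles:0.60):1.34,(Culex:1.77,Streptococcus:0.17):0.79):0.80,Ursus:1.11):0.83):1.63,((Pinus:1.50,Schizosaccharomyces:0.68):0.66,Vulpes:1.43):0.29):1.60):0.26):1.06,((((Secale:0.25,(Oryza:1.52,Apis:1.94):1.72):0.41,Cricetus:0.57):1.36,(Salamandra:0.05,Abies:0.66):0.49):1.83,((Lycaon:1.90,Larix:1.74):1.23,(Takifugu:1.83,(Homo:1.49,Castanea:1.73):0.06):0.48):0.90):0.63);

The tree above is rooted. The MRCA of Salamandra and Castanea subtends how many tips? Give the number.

The MRCA of Salamandra and Castanea is the node subtending ((((Secale,(Oryza,Apis)),Cricetus),(Salamandra,Abies)),((Lycaon,Larix),(Takifugu,(Homo,Castanea)))).
That clade contains 11 terminal taxa: Abies, Apis, Castanea, Cricetus, Homo, Larix, Lycaon, Oryza, Salamandra, Secale, Takifugu.

11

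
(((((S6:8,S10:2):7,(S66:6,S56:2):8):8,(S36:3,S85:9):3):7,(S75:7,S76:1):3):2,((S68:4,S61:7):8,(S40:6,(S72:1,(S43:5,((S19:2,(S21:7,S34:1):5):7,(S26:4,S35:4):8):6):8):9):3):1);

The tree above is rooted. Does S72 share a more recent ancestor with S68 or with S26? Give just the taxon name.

S26

The MRCA of S72 and S26 subtends (S72,(S43,((S19,(S21,S34)),(S26,S35)))) (7 taxa).
The MRCA of S72 and S68 subtends ((S68,S61),(S40,(S72,(S43,((S19,(S21,S34)),(S26,S35)))))) (10 taxa).
The first is nested inside the second, so S72 shares a more recent common ancestor with S26.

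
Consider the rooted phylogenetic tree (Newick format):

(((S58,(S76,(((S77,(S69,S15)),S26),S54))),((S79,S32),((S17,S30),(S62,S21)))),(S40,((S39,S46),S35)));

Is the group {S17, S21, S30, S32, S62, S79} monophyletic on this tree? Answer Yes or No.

Yes

The most recent common ancestor of these taxa subtends ((S79,S32),((S17,S30),(S62,S21))).
That clade has exactly 6 tips — every listed taxon and nothing else — so the group is monophyletic.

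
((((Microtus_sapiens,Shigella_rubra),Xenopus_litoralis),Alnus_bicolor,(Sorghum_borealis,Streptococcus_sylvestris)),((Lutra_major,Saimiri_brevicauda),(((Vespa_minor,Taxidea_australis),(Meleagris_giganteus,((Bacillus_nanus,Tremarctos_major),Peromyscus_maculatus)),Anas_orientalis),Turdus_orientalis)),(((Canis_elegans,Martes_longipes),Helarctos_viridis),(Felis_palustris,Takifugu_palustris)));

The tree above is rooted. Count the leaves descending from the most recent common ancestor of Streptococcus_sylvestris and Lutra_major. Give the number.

21

The MRCA of Streptococcus_sylvestris and Lutra_major is the root, so the clade is the entire tree.
That clade contains 21 terminal taxa: Alnus_bicolor, Anas_orientalis, Bacillus_nanus, Canis_elegans, Felis_palustris, Helarctos_viridis, Lutra_major, Martes_longipes, Meleagris_giganteus, Microtus_sapiens, Peromyscus_maculatus, Saimiri_brevicauda, Shigella_rubra, Sorghum_borealis, Streptococcus_sylvestris, Takifugu_palustris, Taxidea_australis, Tremarctos_major, Turdus_orientalis, Vespa_minor, Xenopus_litoralis.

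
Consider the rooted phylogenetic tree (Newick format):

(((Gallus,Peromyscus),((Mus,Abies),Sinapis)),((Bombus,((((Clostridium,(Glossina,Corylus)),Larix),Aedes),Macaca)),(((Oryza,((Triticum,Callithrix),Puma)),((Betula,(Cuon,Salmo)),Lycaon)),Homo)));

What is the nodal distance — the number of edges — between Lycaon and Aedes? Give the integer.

The MRCA of Lycaon and Aedes is the node subtending ((Bombus,((((Clostridium,(Glossina,Corylus)),Larix),Aedes),Macaca)),(((Oryza,((Triticum,Callithrix),Puma)),((Betula,(Cuon,Salmo)),Lycaon)),Homo)).
From Lycaon up to that node: 4 branches. From Aedes up to the same node: 4 branches. Total: 4 + 4 = 8.

8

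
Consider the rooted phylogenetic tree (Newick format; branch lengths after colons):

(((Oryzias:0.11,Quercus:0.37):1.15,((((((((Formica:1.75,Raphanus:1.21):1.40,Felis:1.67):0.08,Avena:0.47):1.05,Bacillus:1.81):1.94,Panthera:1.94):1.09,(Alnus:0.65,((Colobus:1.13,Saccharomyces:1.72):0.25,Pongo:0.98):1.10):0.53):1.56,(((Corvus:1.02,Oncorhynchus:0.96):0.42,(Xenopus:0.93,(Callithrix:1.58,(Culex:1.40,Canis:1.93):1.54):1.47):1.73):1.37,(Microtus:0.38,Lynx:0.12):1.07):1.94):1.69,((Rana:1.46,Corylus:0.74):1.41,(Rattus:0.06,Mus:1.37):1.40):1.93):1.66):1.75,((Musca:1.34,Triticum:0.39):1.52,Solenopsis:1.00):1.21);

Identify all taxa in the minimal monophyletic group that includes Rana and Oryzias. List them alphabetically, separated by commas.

Alnus, Avena, Bacillus, Callithrix, Canis, Colobus, Corvus, Corylus, Culex, Felis, Formica, Lynx, Microtus, Mus, Oncorhynchus, Oryzias, Panthera, Pongo, Quercus, Rana, Raphanus, Rattus, Saccharomyces, Xenopus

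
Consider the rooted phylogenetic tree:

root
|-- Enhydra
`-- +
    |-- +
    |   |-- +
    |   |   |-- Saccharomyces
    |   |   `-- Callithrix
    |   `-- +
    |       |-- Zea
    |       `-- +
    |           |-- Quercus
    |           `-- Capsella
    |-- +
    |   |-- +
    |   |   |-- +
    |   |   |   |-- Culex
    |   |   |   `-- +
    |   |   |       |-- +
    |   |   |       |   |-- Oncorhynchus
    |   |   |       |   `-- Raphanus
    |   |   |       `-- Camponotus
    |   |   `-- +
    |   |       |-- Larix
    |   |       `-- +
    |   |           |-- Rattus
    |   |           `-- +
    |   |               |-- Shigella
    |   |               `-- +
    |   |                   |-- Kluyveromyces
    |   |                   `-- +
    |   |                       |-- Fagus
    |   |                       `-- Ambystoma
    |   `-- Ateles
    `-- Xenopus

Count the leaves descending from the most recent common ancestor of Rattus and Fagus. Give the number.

The MRCA of Rattus and Fagus is the node subtending (Rattus,(Shigella,(Kluyveromyces,(Fagus,Ambystoma)))).
That clade contains 5 terminal taxa: Ambystoma, Fagus, Kluyveromyces, Rattus, Shigella.

5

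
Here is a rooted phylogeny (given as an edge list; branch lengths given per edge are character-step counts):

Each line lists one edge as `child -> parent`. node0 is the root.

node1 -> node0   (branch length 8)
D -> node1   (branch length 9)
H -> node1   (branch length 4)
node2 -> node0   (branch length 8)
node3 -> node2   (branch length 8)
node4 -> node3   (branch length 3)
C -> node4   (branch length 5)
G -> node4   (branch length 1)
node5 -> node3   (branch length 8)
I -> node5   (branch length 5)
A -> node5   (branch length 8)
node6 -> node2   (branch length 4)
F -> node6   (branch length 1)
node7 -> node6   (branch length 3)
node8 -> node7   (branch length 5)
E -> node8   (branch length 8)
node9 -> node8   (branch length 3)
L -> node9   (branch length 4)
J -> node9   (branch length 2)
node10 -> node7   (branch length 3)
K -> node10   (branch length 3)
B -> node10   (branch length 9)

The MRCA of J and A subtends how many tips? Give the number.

The MRCA of J and A is the node subtending (((C,G),(I,A)),(F,((E,(L,J)),(K,B)))).
That clade contains 10 terminal taxa: A, B, C, E, F, G, I, J, K, L.

10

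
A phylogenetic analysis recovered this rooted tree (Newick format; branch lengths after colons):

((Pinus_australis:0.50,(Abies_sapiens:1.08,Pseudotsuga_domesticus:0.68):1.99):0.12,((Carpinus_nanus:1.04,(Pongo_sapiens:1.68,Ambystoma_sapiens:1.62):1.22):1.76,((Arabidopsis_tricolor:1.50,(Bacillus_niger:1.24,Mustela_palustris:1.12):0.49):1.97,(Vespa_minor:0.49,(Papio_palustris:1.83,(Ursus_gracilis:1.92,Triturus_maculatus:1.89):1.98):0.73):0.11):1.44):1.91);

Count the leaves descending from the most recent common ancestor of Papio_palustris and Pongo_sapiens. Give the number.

10

The MRCA of Papio_palustris and Pongo_sapiens is the node subtending ((Carpinus_nanus,(Pongo_sapiens,Ambystoma_sapiens)),((Arabidopsis_tricolor,(Bacillus_niger,Mustela_palustris)),(Vespa_minor,(Papio_palustris,(Ursus_gracilis,Triturus_maculatus))))).
That clade contains 10 terminal taxa: Ambystoma_sapiens, Arabidopsis_tricolor, Bacillus_niger, Carpinus_nanus, Mustela_palustris, Papio_palustris, Pongo_sapiens, Triturus_maculatus, Ursus_gracilis, Vespa_minor.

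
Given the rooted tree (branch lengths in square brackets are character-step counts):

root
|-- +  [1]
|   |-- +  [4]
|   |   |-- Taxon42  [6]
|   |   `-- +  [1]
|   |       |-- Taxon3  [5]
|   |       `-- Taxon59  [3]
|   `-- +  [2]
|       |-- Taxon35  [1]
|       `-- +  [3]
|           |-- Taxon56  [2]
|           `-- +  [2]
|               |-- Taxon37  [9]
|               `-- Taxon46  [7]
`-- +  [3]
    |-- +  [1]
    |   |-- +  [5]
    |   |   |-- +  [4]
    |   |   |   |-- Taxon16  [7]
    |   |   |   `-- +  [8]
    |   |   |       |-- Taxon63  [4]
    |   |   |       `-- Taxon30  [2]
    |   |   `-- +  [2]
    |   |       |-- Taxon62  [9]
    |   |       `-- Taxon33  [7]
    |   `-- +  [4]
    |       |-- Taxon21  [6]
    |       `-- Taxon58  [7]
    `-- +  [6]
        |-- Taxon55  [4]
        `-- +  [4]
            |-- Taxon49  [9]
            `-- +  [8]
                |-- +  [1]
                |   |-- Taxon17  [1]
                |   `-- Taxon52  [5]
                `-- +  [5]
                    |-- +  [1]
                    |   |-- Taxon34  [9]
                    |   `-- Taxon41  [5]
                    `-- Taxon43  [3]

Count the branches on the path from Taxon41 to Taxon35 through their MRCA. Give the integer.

10

The MRCA of Taxon41 and Taxon35 is the root of the tree.
From Taxon41 up to that node: 7 branches. From Taxon35 up to the same node: 3 branches. Total: 7 + 3 = 10.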